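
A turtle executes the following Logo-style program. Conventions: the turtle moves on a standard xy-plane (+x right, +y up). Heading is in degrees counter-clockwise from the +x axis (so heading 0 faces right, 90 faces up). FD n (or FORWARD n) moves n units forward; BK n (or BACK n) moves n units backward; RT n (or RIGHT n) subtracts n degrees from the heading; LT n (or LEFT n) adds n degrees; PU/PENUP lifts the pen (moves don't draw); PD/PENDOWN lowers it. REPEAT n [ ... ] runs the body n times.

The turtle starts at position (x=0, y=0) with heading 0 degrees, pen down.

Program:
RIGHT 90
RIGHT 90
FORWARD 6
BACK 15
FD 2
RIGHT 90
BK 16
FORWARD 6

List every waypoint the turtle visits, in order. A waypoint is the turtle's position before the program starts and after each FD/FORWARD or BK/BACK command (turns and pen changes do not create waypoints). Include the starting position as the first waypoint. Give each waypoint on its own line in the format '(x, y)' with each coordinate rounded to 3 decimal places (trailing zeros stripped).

Executing turtle program step by step:
Start: pos=(0,0), heading=0, pen down
RT 90: heading 0 -> 270
RT 90: heading 270 -> 180
FD 6: (0,0) -> (-6,0) [heading=180, draw]
BK 15: (-6,0) -> (9,0) [heading=180, draw]
FD 2: (9,0) -> (7,0) [heading=180, draw]
RT 90: heading 180 -> 90
BK 16: (7,0) -> (7,-16) [heading=90, draw]
FD 6: (7,-16) -> (7,-10) [heading=90, draw]
Final: pos=(7,-10), heading=90, 5 segment(s) drawn
Waypoints (6 total):
(0, 0)
(-6, 0)
(9, 0)
(7, 0)
(7, -16)
(7, -10)

Answer: (0, 0)
(-6, 0)
(9, 0)
(7, 0)
(7, -16)
(7, -10)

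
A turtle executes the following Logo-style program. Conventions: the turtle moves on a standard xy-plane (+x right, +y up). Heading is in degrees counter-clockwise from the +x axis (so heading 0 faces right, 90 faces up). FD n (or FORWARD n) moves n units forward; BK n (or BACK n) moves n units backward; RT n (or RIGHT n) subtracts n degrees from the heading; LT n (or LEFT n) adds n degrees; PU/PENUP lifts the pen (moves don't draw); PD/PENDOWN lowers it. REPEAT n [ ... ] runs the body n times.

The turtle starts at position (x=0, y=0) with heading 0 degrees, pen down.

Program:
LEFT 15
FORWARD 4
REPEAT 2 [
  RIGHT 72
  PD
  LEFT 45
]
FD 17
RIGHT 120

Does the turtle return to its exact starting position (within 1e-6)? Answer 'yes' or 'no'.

Answer: no

Derivation:
Executing turtle program step by step:
Start: pos=(0,0), heading=0, pen down
LT 15: heading 0 -> 15
FD 4: (0,0) -> (3.864,1.035) [heading=15, draw]
REPEAT 2 [
  -- iteration 1/2 --
  RT 72: heading 15 -> 303
  PD: pen down
  LT 45: heading 303 -> 348
  -- iteration 2/2 --
  RT 72: heading 348 -> 276
  PD: pen down
  LT 45: heading 276 -> 321
]
FD 17: (3.864,1.035) -> (17.075,-9.663) [heading=321, draw]
RT 120: heading 321 -> 201
Final: pos=(17.075,-9.663), heading=201, 2 segment(s) drawn

Start position: (0, 0)
Final position: (17.075, -9.663)
Distance = 19.62; >= 1e-6 -> NOT closed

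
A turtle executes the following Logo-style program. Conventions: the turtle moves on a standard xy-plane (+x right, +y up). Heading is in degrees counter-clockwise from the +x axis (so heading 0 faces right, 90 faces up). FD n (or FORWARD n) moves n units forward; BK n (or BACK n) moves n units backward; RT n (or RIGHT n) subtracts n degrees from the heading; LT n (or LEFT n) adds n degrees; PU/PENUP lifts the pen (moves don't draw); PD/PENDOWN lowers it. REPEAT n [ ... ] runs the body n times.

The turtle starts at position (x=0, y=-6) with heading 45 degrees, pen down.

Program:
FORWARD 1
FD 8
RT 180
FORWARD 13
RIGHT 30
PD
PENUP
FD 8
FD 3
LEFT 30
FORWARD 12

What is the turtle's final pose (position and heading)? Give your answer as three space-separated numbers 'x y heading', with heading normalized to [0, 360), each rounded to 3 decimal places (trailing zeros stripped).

Answer: -21.939 -20.161 225

Derivation:
Executing turtle program step by step:
Start: pos=(0,-6), heading=45, pen down
FD 1: (0,-6) -> (0.707,-5.293) [heading=45, draw]
FD 8: (0.707,-5.293) -> (6.364,0.364) [heading=45, draw]
RT 180: heading 45 -> 225
FD 13: (6.364,0.364) -> (-2.828,-8.828) [heading=225, draw]
RT 30: heading 225 -> 195
PD: pen down
PU: pen up
FD 8: (-2.828,-8.828) -> (-10.556,-10.899) [heading=195, move]
FD 3: (-10.556,-10.899) -> (-13.454,-11.675) [heading=195, move]
LT 30: heading 195 -> 225
FD 12: (-13.454,-11.675) -> (-21.939,-20.161) [heading=225, move]
Final: pos=(-21.939,-20.161), heading=225, 3 segment(s) drawn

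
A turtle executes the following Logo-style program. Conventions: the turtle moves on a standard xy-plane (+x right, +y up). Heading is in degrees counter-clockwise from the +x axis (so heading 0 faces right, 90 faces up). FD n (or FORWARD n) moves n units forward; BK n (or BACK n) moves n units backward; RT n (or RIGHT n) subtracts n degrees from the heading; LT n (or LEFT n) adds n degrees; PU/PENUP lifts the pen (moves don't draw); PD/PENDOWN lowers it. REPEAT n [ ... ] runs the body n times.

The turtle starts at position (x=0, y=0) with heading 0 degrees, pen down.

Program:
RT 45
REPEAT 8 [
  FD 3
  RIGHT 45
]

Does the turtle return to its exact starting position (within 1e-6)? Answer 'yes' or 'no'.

Executing turtle program step by step:
Start: pos=(0,0), heading=0, pen down
RT 45: heading 0 -> 315
REPEAT 8 [
  -- iteration 1/8 --
  FD 3: (0,0) -> (2.121,-2.121) [heading=315, draw]
  RT 45: heading 315 -> 270
  -- iteration 2/8 --
  FD 3: (2.121,-2.121) -> (2.121,-5.121) [heading=270, draw]
  RT 45: heading 270 -> 225
  -- iteration 3/8 --
  FD 3: (2.121,-5.121) -> (0,-7.243) [heading=225, draw]
  RT 45: heading 225 -> 180
  -- iteration 4/8 --
  FD 3: (0,-7.243) -> (-3,-7.243) [heading=180, draw]
  RT 45: heading 180 -> 135
  -- iteration 5/8 --
  FD 3: (-3,-7.243) -> (-5.121,-5.121) [heading=135, draw]
  RT 45: heading 135 -> 90
  -- iteration 6/8 --
  FD 3: (-5.121,-5.121) -> (-5.121,-2.121) [heading=90, draw]
  RT 45: heading 90 -> 45
  -- iteration 7/8 --
  FD 3: (-5.121,-2.121) -> (-3,0) [heading=45, draw]
  RT 45: heading 45 -> 0
  -- iteration 8/8 --
  FD 3: (-3,0) -> (0,0) [heading=0, draw]
  RT 45: heading 0 -> 315
]
Final: pos=(0,0), heading=315, 8 segment(s) drawn

Start position: (0, 0)
Final position: (0, 0)
Distance = 0; < 1e-6 -> CLOSED

Answer: yes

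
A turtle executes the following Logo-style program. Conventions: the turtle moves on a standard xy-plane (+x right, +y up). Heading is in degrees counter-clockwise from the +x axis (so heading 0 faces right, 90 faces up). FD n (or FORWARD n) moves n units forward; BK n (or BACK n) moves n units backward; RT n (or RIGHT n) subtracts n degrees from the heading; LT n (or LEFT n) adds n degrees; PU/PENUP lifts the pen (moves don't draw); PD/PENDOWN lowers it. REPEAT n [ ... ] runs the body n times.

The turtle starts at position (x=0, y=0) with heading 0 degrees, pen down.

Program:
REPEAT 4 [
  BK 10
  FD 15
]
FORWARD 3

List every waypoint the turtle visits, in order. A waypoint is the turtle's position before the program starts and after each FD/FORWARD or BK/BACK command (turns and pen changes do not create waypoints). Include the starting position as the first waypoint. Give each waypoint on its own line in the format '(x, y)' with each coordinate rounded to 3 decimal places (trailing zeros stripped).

Answer: (0, 0)
(-10, 0)
(5, 0)
(-5, 0)
(10, 0)
(0, 0)
(15, 0)
(5, 0)
(20, 0)
(23, 0)

Derivation:
Executing turtle program step by step:
Start: pos=(0,0), heading=0, pen down
REPEAT 4 [
  -- iteration 1/4 --
  BK 10: (0,0) -> (-10,0) [heading=0, draw]
  FD 15: (-10,0) -> (5,0) [heading=0, draw]
  -- iteration 2/4 --
  BK 10: (5,0) -> (-5,0) [heading=0, draw]
  FD 15: (-5,0) -> (10,0) [heading=0, draw]
  -- iteration 3/4 --
  BK 10: (10,0) -> (0,0) [heading=0, draw]
  FD 15: (0,0) -> (15,0) [heading=0, draw]
  -- iteration 4/4 --
  BK 10: (15,0) -> (5,0) [heading=0, draw]
  FD 15: (5,0) -> (20,0) [heading=0, draw]
]
FD 3: (20,0) -> (23,0) [heading=0, draw]
Final: pos=(23,0), heading=0, 9 segment(s) drawn
Waypoints (10 total):
(0, 0)
(-10, 0)
(5, 0)
(-5, 0)
(10, 0)
(0, 0)
(15, 0)
(5, 0)
(20, 0)
(23, 0)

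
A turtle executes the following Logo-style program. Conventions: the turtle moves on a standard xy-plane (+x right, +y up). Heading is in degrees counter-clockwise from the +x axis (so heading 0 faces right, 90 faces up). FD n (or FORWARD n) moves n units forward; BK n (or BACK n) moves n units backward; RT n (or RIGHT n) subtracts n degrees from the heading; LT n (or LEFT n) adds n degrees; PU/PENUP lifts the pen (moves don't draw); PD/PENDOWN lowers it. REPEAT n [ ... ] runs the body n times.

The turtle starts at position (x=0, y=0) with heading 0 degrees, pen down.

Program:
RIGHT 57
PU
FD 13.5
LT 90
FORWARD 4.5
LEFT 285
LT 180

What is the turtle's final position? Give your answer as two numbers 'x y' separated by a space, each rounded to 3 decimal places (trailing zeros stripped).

Answer: 11.127 -8.871

Derivation:
Executing turtle program step by step:
Start: pos=(0,0), heading=0, pen down
RT 57: heading 0 -> 303
PU: pen up
FD 13.5: (0,0) -> (7.353,-11.322) [heading=303, move]
LT 90: heading 303 -> 33
FD 4.5: (7.353,-11.322) -> (11.127,-8.871) [heading=33, move]
LT 285: heading 33 -> 318
LT 180: heading 318 -> 138
Final: pos=(11.127,-8.871), heading=138, 0 segment(s) drawn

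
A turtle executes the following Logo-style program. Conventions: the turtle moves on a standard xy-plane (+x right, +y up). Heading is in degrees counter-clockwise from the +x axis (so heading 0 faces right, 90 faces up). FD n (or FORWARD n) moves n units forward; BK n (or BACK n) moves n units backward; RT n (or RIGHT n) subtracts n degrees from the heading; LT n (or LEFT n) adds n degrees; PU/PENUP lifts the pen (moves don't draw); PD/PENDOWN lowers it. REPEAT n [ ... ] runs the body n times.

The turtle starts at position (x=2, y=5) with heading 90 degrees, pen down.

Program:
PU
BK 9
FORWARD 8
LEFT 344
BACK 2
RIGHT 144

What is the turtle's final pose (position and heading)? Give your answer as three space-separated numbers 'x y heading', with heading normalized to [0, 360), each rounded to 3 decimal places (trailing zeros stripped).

Executing turtle program step by step:
Start: pos=(2,5), heading=90, pen down
PU: pen up
BK 9: (2,5) -> (2,-4) [heading=90, move]
FD 8: (2,-4) -> (2,4) [heading=90, move]
LT 344: heading 90 -> 74
BK 2: (2,4) -> (1.449,2.077) [heading=74, move]
RT 144: heading 74 -> 290
Final: pos=(1.449,2.077), heading=290, 0 segment(s) drawn

Answer: 1.449 2.077 290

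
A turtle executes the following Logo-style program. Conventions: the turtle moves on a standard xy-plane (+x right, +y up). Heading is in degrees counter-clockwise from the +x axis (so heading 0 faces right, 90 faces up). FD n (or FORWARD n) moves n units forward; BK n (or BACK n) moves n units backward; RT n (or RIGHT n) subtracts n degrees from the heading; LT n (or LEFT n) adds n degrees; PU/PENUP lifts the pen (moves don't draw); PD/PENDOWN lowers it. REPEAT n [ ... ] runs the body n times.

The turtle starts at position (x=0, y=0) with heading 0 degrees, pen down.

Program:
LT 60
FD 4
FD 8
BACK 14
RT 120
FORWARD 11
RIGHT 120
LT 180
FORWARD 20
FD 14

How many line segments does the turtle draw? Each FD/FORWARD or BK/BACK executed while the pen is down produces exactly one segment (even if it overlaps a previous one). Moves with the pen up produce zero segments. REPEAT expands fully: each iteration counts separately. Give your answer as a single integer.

Answer: 6

Derivation:
Executing turtle program step by step:
Start: pos=(0,0), heading=0, pen down
LT 60: heading 0 -> 60
FD 4: (0,0) -> (2,3.464) [heading=60, draw]
FD 8: (2,3.464) -> (6,10.392) [heading=60, draw]
BK 14: (6,10.392) -> (-1,-1.732) [heading=60, draw]
RT 120: heading 60 -> 300
FD 11: (-1,-1.732) -> (4.5,-11.258) [heading=300, draw]
RT 120: heading 300 -> 180
LT 180: heading 180 -> 0
FD 20: (4.5,-11.258) -> (24.5,-11.258) [heading=0, draw]
FD 14: (24.5,-11.258) -> (38.5,-11.258) [heading=0, draw]
Final: pos=(38.5,-11.258), heading=0, 6 segment(s) drawn
Segments drawn: 6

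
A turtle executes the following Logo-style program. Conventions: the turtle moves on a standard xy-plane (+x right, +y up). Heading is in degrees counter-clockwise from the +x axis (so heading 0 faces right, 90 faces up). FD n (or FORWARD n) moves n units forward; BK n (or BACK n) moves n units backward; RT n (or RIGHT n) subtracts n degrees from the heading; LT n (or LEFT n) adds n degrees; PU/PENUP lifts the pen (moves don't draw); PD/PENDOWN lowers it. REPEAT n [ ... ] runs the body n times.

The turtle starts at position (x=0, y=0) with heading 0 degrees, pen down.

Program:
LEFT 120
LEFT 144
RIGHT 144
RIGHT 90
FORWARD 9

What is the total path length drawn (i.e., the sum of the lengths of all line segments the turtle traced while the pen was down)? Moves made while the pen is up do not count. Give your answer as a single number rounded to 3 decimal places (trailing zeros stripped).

Executing turtle program step by step:
Start: pos=(0,0), heading=0, pen down
LT 120: heading 0 -> 120
LT 144: heading 120 -> 264
RT 144: heading 264 -> 120
RT 90: heading 120 -> 30
FD 9: (0,0) -> (7.794,4.5) [heading=30, draw]
Final: pos=(7.794,4.5), heading=30, 1 segment(s) drawn

Segment lengths:
  seg 1: (0,0) -> (7.794,4.5), length = 9
Total = 9

Answer: 9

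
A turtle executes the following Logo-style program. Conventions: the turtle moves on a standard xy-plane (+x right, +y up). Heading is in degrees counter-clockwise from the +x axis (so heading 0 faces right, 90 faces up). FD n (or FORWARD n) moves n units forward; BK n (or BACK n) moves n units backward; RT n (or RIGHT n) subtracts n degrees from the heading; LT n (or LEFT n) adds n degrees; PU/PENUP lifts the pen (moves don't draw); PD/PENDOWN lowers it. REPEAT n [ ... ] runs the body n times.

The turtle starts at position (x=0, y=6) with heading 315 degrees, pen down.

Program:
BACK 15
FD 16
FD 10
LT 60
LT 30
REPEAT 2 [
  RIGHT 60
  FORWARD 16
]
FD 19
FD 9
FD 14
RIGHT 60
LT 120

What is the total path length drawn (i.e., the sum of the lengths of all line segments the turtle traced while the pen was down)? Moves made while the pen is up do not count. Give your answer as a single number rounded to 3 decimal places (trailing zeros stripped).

Answer: 115

Derivation:
Executing turtle program step by step:
Start: pos=(0,6), heading=315, pen down
BK 15: (0,6) -> (-10.607,16.607) [heading=315, draw]
FD 16: (-10.607,16.607) -> (0.707,5.293) [heading=315, draw]
FD 10: (0.707,5.293) -> (7.778,-1.778) [heading=315, draw]
LT 60: heading 315 -> 15
LT 30: heading 15 -> 45
REPEAT 2 [
  -- iteration 1/2 --
  RT 60: heading 45 -> 345
  FD 16: (7.778,-1.778) -> (23.233,-5.919) [heading=345, draw]
  -- iteration 2/2 --
  RT 60: heading 345 -> 285
  FD 16: (23.233,-5.919) -> (27.374,-21.374) [heading=285, draw]
]
FD 19: (27.374,-21.374) -> (32.292,-39.727) [heading=285, draw]
FD 9: (32.292,-39.727) -> (34.621,-48.42) [heading=285, draw]
FD 14: (34.621,-48.42) -> (38.244,-61.943) [heading=285, draw]
RT 60: heading 285 -> 225
LT 120: heading 225 -> 345
Final: pos=(38.244,-61.943), heading=345, 8 segment(s) drawn

Segment lengths:
  seg 1: (0,6) -> (-10.607,16.607), length = 15
  seg 2: (-10.607,16.607) -> (0.707,5.293), length = 16
  seg 3: (0.707,5.293) -> (7.778,-1.778), length = 10
  seg 4: (7.778,-1.778) -> (23.233,-5.919), length = 16
  seg 5: (23.233,-5.919) -> (27.374,-21.374), length = 16
  seg 6: (27.374,-21.374) -> (32.292,-39.727), length = 19
  seg 7: (32.292,-39.727) -> (34.621,-48.42), length = 9
  seg 8: (34.621,-48.42) -> (38.244,-61.943), length = 14
Total = 115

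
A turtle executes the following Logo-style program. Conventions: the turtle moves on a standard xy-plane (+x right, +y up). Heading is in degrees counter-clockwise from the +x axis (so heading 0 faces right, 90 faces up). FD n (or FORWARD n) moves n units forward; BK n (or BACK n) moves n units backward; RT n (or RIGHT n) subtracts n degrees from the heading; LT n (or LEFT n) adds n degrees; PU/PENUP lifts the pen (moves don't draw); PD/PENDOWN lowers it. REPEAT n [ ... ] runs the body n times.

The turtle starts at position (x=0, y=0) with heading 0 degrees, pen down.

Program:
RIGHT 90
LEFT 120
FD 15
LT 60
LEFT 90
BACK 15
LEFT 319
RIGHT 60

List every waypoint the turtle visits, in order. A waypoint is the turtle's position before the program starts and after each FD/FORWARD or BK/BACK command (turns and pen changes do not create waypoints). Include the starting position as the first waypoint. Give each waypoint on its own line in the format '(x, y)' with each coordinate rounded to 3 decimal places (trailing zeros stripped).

Answer: (0, 0)
(12.99, 7.5)
(27.99, 7.5)

Derivation:
Executing turtle program step by step:
Start: pos=(0,0), heading=0, pen down
RT 90: heading 0 -> 270
LT 120: heading 270 -> 30
FD 15: (0,0) -> (12.99,7.5) [heading=30, draw]
LT 60: heading 30 -> 90
LT 90: heading 90 -> 180
BK 15: (12.99,7.5) -> (27.99,7.5) [heading=180, draw]
LT 319: heading 180 -> 139
RT 60: heading 139 -> 79
Final: pos=(27.99,7.5), heading=79, 2 segment(s) drawn
Waypoints (3 total):
(0, 0)
(12.99, 7.5)
(27.99, 7.5)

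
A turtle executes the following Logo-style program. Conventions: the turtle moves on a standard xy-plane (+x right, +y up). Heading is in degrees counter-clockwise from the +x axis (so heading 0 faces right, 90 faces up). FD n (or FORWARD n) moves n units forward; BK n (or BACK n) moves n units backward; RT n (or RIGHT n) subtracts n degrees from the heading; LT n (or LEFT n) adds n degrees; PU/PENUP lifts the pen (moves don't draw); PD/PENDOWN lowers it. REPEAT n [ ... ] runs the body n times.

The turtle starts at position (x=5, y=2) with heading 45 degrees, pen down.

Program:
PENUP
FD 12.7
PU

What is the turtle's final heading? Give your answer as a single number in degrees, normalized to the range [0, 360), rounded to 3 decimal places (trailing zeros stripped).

Executing turtle program step by step:
Start: pos=(5,2), heading=45, pen down
PU: pen up
FD 12.7: (5,2) -> (13.98,10.98) [heading=45, move]
PU: pen up
Final: pos=(13.98,10.98), heading=45, 0 segment(s) drawn

Answer: 45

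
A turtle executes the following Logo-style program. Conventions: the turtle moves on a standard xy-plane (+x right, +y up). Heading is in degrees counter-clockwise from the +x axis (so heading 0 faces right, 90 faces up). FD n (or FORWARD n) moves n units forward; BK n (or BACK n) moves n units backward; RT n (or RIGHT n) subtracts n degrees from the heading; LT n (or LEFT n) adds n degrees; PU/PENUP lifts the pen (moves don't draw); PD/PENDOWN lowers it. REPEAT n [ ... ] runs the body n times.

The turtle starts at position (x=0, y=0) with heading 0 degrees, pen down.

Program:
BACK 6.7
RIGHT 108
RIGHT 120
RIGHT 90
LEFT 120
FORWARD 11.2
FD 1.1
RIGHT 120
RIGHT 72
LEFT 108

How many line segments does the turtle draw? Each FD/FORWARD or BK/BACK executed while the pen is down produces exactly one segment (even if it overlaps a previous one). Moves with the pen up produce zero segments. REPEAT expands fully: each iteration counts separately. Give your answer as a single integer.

Executing turtle program step by step:
Start: pos=(0,0), heading=0, pen down
BK 6.7: (0,0) -> (-6.7,0) [heading=0, draw]
RT 108: heading 0 -> 252
RT 120: heading 252 -> 132
RT 90: heading 132 -> 42
LT 120: heading 42 -> 162
FD 11.2: (-6.7,0) -> (-17.352,3.461) [heading=162, draw]
FD 1.1: (-17.352,3.461) -> (-18.398,3.801) [heading=162, draw]
RT 120: heading 162 -> 42
RT 72: heading 42 -> 330
LT 108: heading 330 -> 78
Final: pos=(-18.398,3.801), heading=78, 3 segment(s) drawn
Segments drawn: 3

Answer: 3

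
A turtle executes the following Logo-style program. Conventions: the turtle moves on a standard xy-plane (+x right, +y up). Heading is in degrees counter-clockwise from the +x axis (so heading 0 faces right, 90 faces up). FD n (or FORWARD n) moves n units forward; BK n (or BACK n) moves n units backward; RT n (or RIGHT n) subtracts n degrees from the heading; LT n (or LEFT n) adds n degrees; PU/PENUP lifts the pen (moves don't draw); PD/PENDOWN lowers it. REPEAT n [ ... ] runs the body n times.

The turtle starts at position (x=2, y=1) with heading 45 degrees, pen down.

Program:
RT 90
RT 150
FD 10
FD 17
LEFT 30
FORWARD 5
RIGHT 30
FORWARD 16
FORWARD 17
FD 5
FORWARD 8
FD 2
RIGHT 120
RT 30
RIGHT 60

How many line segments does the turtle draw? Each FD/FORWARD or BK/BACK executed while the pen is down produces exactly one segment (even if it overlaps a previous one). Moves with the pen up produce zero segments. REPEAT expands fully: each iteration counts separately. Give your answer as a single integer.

Answer: 8

Derivation:
Executing turtle program step by step:
Start: pos=(2,1), heading=45, pen down
RT 90: heading 45 -> 315
RT 150: heading 315 -> 165
FD 10: (2,1) -> (-7.659,3.588) [heading=165, draw]
FD 17: (-7.659,3.588) -> (-24.08,7.988) [heading=165, draw]
LT 30: heading 165 -> 195
FD 5: (-24.08,7.988) -> (-28.91,6.694) [heading=195, draw]
RT 30: heading 195 -> 165
FD 16: (-28.91,6.694) -> (-44.364,10.835) [heading=165, draw]
FD 17: (-44.364,10.835) -> (-60.785,15.235) [heading=165, draw]
FD 5: (-60.785,15.235) -> (-65.615,16.529) [heading=165, draw]
FD 8: (-65.615,16.529) -> (-73.342,18.6) [heading=165, draw]
FD 2: (-73.342,18.6) -> (-75.274,19.117) [heading=165, draw]
RT 120: heading 165 -> 45
RT 30: heading 45 -> 15
RT 60: heading 15 -> 315
Final: pos=(-75.274,19.117), heading=315, 8 segment(s) drawn
Segments drawn: 8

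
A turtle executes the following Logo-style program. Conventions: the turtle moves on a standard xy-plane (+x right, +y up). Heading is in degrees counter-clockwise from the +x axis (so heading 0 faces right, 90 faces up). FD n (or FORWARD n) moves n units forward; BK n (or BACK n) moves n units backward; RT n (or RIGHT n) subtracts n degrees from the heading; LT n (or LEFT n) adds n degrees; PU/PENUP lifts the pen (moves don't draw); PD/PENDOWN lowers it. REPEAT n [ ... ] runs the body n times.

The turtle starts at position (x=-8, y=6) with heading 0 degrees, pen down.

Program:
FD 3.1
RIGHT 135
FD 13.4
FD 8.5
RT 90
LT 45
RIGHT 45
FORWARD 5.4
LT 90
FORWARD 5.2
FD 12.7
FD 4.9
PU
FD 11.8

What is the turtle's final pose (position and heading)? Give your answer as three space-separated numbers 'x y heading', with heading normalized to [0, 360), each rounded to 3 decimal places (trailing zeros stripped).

Answer: -48.67 -30.133 225

Derivation:
Executing turtle program step by step:
Start: pos=(-8,6), heading=0, pen down
FD 3.1: (-8,6) -> (-4.9,6) [heading=0, draw]
RT 135: heading 0 -> 225
FD 13.4: (-4.9,6) -> (-14.375,-3.475) [heading=225, draw]
FD 8.5: (-14.375,-3.475) -> (-20.386,-9.486) [heading=225, draw]
RT 90: heading 225 -> 135
LT 45: heading 135 -> 180
RT 45: heading 180 -> 135
FD 5.4: (-20.386,-9.486) -> (-24.204,-5.667) [heading=135, draw]
LT 90: heading 135 -> 225
FD 5.2: (-24.204,-5.667) -> (-27.881,-9.344) [heading=225, draw]
FD 12.7: (-27.881,-9.344) -> (-36.861,-18.324) [heading=225, draw]
FD 4.9: (-36.861,-18.324) -> (-40.326,-21.789) [heading=225, draw]
PU: pen up
FD 11.8: (-40.326,-21.789) -> (-48.67,-30.133) [heading=225, move]
Final: pos=(-48.67,-30.133), heading=225, 7 segment(s) drawn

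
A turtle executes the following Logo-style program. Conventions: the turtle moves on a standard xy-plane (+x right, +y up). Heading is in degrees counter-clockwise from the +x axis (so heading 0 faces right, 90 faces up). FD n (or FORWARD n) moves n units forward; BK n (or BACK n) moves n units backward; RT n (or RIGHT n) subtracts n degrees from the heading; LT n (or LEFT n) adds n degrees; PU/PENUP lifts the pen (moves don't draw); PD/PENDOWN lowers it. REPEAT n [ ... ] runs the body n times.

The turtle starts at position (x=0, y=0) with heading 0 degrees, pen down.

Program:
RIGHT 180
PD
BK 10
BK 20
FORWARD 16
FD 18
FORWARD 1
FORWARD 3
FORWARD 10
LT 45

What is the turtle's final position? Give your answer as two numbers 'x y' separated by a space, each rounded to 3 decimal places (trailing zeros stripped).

Executing turtle program step by step:
Start: pos=(0,0), heading=0, pen down
RT 180: heading 0 -> 180
PD: pen down
BK 10: (0,0) -> (10,0) [heading=180, draw]
BK 20: (10,0) -> (30,0) [heading=180, draw]
FD 16: (30,0) -> (14,0) [heading=180, draw]
FD 18: (14,0) -> (-4,0) [heading=180, draw]
FD 1: (-4,0) -> (-5,0) [heading=180, draw]
FD 3: (-5,0) -> (-8,0) [heading=180, draw]
FD 10: (-8,0) -> (-18,0) [heading=180, draw]
LT 45: heading 180 -> 225
Final: pos=(-18,0), heading=225, 7 segment(s) drawn

Answer: -18 0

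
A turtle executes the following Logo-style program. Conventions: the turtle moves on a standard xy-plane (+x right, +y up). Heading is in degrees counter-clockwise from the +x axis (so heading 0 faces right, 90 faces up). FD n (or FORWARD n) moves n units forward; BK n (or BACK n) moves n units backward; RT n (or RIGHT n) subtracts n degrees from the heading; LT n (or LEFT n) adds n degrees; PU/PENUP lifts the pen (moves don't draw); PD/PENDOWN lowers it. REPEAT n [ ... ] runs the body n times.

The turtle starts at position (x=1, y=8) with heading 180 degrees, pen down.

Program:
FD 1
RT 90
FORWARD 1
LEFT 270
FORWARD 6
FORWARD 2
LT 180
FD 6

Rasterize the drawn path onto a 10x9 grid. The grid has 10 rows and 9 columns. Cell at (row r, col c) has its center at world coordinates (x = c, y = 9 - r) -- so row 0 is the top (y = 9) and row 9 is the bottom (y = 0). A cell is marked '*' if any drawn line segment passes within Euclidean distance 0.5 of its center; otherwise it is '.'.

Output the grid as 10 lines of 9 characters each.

Answer: *********
**.......
.........
.........
.........
.........
.........
.........
.........
.........

Derivation:
Segment 0: (1,8) -> (0,8)
Segment 1: (0,8) -> (0,9)
Segment 2: (0,9) -> (6,9)
Segment 3: (6,9) -> (8,9)
Segment 4: (8,9) -> (2,9)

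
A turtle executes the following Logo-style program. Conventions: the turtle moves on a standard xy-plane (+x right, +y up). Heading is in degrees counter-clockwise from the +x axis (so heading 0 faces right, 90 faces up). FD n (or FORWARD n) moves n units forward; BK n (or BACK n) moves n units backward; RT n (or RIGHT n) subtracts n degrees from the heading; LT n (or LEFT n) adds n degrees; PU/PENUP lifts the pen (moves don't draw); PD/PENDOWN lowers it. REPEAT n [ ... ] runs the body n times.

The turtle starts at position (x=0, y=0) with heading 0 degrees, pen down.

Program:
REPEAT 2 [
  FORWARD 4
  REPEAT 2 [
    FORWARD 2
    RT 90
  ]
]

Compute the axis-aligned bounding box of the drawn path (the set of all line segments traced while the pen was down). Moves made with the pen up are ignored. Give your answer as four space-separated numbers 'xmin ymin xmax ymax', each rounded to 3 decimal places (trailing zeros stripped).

Executing turtle program step by step:
Start: pos=(0,0), heading=0, pen down
REPEAT 2 [
  -- iteration 1/2 --
  FD 4: (0,0) -> (4,0) [heading=0, draw]
  REPEAT 2 [
    -- iteration 1/2 --
    FD 2: (4,0) -> (6,0) [heading=0, draw]
    RT 90: heading 0 -> 270
    -- iteration 2/2 --
    FD 2: (6,0) -> (6,-2) [heading=270, draw]
    RT 90: heading 270 -> 180
  ]
  -- iteration 2/2 --
  FD 4: (6,-2) -> (2,-2) [heading=180, draw]
  REPEAT 2 [
    -- iteration 1/2 --
    FD 2: (2,-2) -> (0,-2) [heading=180, draw]
    RT 90: heading 180 -> 90
    -- iteration 2/2 --
    FD 2: (0,-2) -> (0,0) [heading=90, draw]
    RT 90: heading 90 -> 0
  ]
]
Final: pos=(0,0), heading=0, 6 segment(s) drawn

Segment endpoints: x in {0, 0, 2, 4, 6}, y in {-2, -2, -2, 0, 0}
xmin=0, ymin=-2, xmax=6, ymax=0

Answer: 0 -2 6 0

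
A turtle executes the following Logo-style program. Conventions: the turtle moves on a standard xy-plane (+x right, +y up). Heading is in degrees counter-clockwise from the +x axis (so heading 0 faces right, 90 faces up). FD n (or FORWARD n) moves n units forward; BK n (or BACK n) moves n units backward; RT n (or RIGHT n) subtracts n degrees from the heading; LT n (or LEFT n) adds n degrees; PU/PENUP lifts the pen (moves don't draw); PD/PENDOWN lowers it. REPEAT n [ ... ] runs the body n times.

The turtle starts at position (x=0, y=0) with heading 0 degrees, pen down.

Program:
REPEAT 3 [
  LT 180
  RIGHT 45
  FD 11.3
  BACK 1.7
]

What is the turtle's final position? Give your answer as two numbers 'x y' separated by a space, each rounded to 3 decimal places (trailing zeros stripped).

Answer: 0 3.976

Derivation:
Executing turtle program step by step:
Start: pos=(0,0), heading=0, pen down
REPEAT 3 [
  -- iteration 1/3 --
  LT 180: heading 0 -> 180
  RT 45: heading 180 -> 135
  FD 11.3: (0,0) -> (-7.99,7.99) [heading=135, draw]
  BK 1.7: (-7.99,7.99) -> (-6.788,6.788) [heading=135, draw]
  -- iteration 2/3 --
  LT 180: heading 135 -> 315
  RT 45: heading 315 -> 270
  FD 11.3: (-6.788,6.788) -> (-6.788,-4.512) [heading=270, draw]
  BK 1.7: (-6.788,-4.512) -> (-6.788,-2.812) [heading=270, draw]
  -- iteration 3/3 --
  LT 180: heading 270 -> 90
  RT 45: heading 90 -> 45
  FD 11.3: (-6.788,-2.812) -> (1.202,5.179) [heading=45, draw]
  BK 1.7: (1.202,5.179) -> (0,3.976) [heading=45, draw]
]
Final: pos=(0,3.976), heading=45, 6 segment(s) drawn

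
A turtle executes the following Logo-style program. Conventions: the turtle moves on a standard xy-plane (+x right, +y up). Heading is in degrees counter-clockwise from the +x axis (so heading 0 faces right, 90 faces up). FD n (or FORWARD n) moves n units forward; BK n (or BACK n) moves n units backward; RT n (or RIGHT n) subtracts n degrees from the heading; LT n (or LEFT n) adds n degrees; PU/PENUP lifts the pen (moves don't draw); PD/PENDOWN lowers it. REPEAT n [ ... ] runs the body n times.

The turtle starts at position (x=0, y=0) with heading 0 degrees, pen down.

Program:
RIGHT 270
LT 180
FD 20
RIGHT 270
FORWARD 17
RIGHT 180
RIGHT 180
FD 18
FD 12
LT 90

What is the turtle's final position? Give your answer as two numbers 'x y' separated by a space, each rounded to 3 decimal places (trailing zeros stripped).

Executing turtle program step by step:
Start: pos=(0,0), heading=0, pen down
RT 270: heading 0 -> 90
LT 180: heading 90 -> 270
FD 20: (0,0) -> (0,-20) [heading=270, draw]
RT 270: heading 270 -> 0
FD 17: (0,-20) -> (17,-20) [heading=0, draw]
RT 180: heading 0 -> 180
RT 180: heading 180 -> 0
FD 18: (17,-20) -> (35,-20) [heading=0, draw]
FD 12: (35,-20) -> (47,-20) [heading=0, draw]
LT 90: heading 0 -> 90
Final: pos=(47,-20), heading=90, 4 segment(s) drawn

Answer: 47 -20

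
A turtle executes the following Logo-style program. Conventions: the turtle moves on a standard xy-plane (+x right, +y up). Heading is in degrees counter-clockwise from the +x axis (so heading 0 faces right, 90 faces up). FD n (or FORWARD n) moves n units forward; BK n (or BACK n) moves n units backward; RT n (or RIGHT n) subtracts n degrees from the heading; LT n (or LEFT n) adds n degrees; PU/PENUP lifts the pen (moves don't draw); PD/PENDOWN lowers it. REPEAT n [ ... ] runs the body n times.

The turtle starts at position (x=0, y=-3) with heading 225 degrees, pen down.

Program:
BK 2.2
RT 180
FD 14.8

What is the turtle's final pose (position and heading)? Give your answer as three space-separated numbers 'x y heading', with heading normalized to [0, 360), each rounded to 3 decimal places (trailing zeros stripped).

Answer: 12.021 9.021 45

Derivation:
Executing turtle program step by step:
Start: pos=(0,-3), heading=225, pen down
BK 2.2: (0,-3) -> (1.556,-1.444) [heading=225, draw]
RT 180: heading 225 -> 45
FD 14.8: (1.556,-1.444) -> (12.021,9.021) [heading=45, draw]
Final: pos=(12.021,9.021), heading=45, 2 segment(s) drawn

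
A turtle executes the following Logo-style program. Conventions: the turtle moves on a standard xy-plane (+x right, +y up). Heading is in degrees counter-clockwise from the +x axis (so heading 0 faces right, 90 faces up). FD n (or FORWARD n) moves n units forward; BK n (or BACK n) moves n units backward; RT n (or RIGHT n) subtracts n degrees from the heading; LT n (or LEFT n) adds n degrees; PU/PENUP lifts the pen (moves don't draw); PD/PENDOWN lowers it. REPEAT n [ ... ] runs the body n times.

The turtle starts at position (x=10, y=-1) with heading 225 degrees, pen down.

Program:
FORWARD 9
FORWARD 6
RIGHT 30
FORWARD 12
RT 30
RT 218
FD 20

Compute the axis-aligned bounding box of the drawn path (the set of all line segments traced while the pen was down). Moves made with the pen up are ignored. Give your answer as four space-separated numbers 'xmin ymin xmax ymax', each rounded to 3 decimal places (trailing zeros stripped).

Answer: -12.198 -30.685 10 -1

Derivation:
Executing turtle program step by step:
Start: pos=(10,-1), heading=225, pen down
FD 9: (10,-1) -> (3.636,-7.364) [heading=225, draw]
FD 6: (3.636,-7.364) -> (-0.607,-11.607) [heading=225, draw]
RT 30: heading 225 -> 195
FD 12: (-0.607,-11.607) -> (-12.198,-14.712) [heading=195, draw]
RT 30: heading 195 -> 165
RT 218: heading 165 -> 307
FD 20: (-12.198,-14.712) -> (-0.161,-30.685) [heading=307, draw]
Final: pos=(-0.161,-30.685), heading=307, 4 segment(s) drawn

Segment endpoints: x in {-12.198, -0.607, -0.161, 3.636, 10}, y in {-30.685, -14.712, -11.607, -7.364, -1}
xmin=-12.198, ymin=-30.685, xmax=10, ymax=-1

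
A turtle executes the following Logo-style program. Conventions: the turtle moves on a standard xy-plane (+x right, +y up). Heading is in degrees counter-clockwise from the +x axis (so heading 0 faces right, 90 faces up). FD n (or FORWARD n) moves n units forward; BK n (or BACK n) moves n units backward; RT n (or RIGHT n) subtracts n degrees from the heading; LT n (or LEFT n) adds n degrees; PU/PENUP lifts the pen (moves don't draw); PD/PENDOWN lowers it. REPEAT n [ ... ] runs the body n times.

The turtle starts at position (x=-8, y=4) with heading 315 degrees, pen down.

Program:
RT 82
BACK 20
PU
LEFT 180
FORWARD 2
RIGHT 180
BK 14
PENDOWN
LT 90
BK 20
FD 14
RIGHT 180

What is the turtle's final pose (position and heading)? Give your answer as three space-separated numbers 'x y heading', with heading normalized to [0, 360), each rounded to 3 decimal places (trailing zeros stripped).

Executing turtle program step by step:
Start: pos=(-8,4), heading=315, pen down
RT 82: heading 315 -> 233
BK 20: (-8,4) -> (4.036,19.973) [heading=233, draw]
PU: pen up
LT 180: heading 233 -> 53
FD 2: (4.036,19.973) -> (5.24,21.57) [heading=53, move]
RT 180: heading 53 -> 233
BK 14: (5.24,21.57) -> (13.665,32.751) [heading=233, move]
PD: pen down
LT 90: heading 233 -> 323
BK 20: (13.665,32.751) -> (-2.307,44.787) [heading=323, draw]
FD 14: (-2.307,44.787) -> (8.874,36.362) [heading=323, draw]
RT 180: heading 323 -> 143
Final: pos=(8.874,36.362), heading=143, 3 segment(s) drawn

Answer: 8.874 36.362 143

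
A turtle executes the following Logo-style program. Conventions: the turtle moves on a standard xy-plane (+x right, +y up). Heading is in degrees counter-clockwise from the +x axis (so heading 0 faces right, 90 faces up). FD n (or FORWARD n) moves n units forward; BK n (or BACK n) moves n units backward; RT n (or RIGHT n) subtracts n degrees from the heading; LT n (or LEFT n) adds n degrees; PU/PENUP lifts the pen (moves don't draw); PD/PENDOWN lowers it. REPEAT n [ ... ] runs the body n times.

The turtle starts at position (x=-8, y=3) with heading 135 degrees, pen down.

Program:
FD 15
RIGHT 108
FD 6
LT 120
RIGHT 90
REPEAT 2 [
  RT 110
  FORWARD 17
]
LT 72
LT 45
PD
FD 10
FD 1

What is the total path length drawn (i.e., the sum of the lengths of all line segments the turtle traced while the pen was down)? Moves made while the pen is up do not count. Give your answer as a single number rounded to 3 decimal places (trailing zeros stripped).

Answer: 66

Derivation:
Executing turtle program step by step:
Start: pos=(-8,3), heading=135, pen down
FD 15: (-8,3) -> (-18.607,13.607) [heading=135, draw]
RT 108: heading 135 -> 27
FD 6: (-18.607,13.607) -> (-13.261,16.331) [heading=27, draw]
LT 120: heading 27 -> 147
RT 90: heading 147 -> 57
REPEAT 2 [
  -- iteration 1/2 --
  RT 110: heading 57 -> 307
  FD 17: (-13.261,16.331) -> (-3.03,2.754) [heading=307, draw]
  -- iteration 2/2 --
  RT 110: heading 307 -> 197
  FD 17: (-3.03,2.754) -> (-19.287,-2.217) [heading=197, draw]
]
LT 72: heading 197 -> 269
LT 45: heading 269 -> 314
PD: pen down
FD 10: (-19.287,-2.217) -> (-12.34,-9.41) [heading=314, draw]
FD 1: (-12.34,-9.41) -> (-11.646,-10.129) [heading=314, draw]
Final: pos=(-11.646,-10.129), heading=314, 6 segment(s) drawn

Segment lengths:
  seg 1: (-8,3) -> (-18.607,13.607), length = 15
  seg 2: (-18.607,13.607) -> (-13.261,16.331), length = 6
  seg 3: (-13.261,16.331) -> (-3.03,2.754), length = 17
  seg 4: (-3.03,2.754) -> (-19.287,-2.217), length = 17
  seg 5: (-19.287,-2.217) -> (-12.34,-9.41), length = 10
  seg 6: (-12.34,-9.41) -> (-11.646,-10.129), length = 1
Total = 66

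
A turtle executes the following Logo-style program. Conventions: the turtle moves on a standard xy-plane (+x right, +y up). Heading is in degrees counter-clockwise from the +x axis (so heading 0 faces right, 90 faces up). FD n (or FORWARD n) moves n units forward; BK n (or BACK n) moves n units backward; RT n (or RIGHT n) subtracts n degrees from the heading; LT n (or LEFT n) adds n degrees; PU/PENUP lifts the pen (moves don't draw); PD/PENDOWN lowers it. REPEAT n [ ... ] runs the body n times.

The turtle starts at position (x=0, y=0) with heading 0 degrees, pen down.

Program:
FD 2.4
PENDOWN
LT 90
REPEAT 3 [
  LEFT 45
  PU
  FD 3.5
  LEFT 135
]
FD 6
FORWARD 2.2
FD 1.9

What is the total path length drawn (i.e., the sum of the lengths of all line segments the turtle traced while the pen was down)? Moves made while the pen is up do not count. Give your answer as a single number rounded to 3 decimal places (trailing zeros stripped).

Answer: 2.4

Derivation:
Executing turtle program step by step:
Start: pos=(0,0), heading=0, pen down
FD 2.4: (0,0) -> (2.4,0) [heading=0, draw]
PD: pen down
LT 90: heading 0 -> 90
REPEAT 3 [
  -- iteration 1/3 --
  LT 45: heading 90 -> 135
  PU: pen up
  FD 3.5: (2.4,0) -> (-0.075,2.475) [heading=135, move]
  LT 135: heading 135 -> 270
  -- iteration 2/3 --
  LT 45: heading 270 -> 315
  PU: pen up
  FD 3.5: (-0.075,2.475) -> (2.4,0) [heading=315, move]
  LT 135: heading 315 -> 90
  -- iteration 3/3 --
  LT 45: heading 90 -> 135
  PU: pen up
  FD 3.5: (2.4,0) -> (-0.075,2.475) [heading=135, move]
  LT 135: heading 135 -> 270
]
FD 6: (-0.075,2.475) -> (-0.075,-3.525) [heading=270, move]
FD 2.2: (-0.075,-3.525) -> (-0.075,-5.725) [heading=270, move]
FD 1.9: (-0.075,-5.725) -> (-0.075,-7.625) [heading=270, move]
Final: pos=(-0.075,-7.625), heading=270, 1 segment(s) drawn

Segment lengths:
  seg 1: (0,0) -> (2.4,0), length = 2.4
Total = 2.4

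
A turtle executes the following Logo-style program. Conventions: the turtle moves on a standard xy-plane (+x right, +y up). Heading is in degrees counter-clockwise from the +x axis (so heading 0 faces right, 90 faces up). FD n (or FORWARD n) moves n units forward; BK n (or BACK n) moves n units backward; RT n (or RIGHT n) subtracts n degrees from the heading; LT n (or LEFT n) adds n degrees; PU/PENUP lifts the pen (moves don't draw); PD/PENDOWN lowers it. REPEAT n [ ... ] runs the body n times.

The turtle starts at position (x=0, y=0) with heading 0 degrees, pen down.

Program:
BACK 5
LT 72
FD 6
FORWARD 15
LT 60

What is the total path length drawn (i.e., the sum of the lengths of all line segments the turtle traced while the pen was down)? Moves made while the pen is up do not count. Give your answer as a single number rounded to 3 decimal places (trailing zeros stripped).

Answer: 26

Derivation:
Executing turtle program step by step:
Start: pos=(0,0), heading=0, pen down
BK 5: (0,0) -> (-5,0) [heading=0, draw]
LT 72: heading 0 -> 72
FD 6: (-5,0) -> (-3.146,5.706) [heading=72, draw]
FD 15: (-3.146,5.706) -> (1.489,19.972) [heading=72, draw]
LT 60: heading 72 -> 132
Final: pos=(1.489,19.972), heading=132, 3 segment(s) drawn

Segment lengths:
  seg 1: (0,0) -> (-5,0), length = 5
  seg 2: (-5,0) -> (-3.146,5.706), length = 6
  seg 3: (-3.146,5.706) -> (1.489,19.972), length = 15
Total = 26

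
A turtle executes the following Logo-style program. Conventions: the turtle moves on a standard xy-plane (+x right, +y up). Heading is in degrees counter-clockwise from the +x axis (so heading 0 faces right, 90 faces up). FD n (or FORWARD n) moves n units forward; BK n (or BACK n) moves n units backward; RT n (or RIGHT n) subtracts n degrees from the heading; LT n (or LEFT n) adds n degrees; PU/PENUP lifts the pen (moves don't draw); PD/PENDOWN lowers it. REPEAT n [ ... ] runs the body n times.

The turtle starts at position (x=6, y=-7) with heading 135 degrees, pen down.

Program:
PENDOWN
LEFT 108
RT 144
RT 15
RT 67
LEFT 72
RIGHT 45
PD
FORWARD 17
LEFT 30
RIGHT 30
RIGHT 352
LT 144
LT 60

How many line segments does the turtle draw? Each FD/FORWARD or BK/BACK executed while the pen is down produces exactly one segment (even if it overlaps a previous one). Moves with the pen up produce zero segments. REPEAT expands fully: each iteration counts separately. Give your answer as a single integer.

Answer: 1

Derivation:
Executing turtle program step by step:
Start: pos=(6,-7), heading=135, pen down
PD: pen down
LT 108: heading 135 -> 243
RT 144: heading 243 -> 99
RT 15: heading 99 -> 84
RT 67: heading 84 -> 17
LT 72: heading 17 -> 89
RT 45: heading 89 -> 44
PD: pen down
FD 17: (6,-7) -> (18.229,4.809) [heading=44, draw]
LT 30: heading 44 -> 74
RT 30: heading 74 -> 44
RT 352: heading 44 -> 52
LT 144: heading 52 -> 196
LT 60: heading 196 -> 256
Final: pos=(18.229,4.809), heading=256, 1 segment(s) drawn
Segments drawn: 1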